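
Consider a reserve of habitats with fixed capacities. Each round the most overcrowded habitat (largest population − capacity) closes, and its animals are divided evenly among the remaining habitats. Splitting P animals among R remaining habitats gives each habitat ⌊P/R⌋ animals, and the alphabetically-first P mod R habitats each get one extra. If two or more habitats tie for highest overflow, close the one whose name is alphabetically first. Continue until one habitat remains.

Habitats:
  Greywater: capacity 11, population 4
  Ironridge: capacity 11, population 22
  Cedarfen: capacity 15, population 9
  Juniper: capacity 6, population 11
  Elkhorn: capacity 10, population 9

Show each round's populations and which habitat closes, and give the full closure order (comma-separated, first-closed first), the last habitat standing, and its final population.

Round 1: Cedarfen=9 Elkhorn=9 Greywater=4 Ironridge=22 Juniper=11 → close Ironridge (overflow 11)
  22÷4 = 5 each, +1 to first 2
Round 2: Cedarfen=15 Elkhorn=15 Greywater=9 Juniper=16 → close Juniper (overflow 10)
  16÷3 = 5 each, +1 to first 1
Round 3: Cedarfen=21 Elkhorn=20 Greywater=14 → close Elkhorn (overflow 10)
  20÷2 = 10 each, +1 to first 0
Round 4: Cedarfen=31 Greywater=24 → close Cedarfen (overflow 16)
  31÷1 = 31 each, +1 to first 0

Closure order: Ironridge, Juniper, Elkhorn, Cedarfen
Last habitat: Greywater with 55 animals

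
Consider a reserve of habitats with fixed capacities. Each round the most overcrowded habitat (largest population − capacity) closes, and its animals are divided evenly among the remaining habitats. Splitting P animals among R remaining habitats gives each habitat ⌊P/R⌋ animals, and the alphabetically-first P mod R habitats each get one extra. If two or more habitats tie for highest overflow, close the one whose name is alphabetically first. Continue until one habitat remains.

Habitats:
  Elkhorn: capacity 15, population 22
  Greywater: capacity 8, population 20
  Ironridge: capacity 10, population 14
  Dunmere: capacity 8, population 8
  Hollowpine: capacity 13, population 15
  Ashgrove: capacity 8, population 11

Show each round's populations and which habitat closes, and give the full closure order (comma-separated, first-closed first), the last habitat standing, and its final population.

Closure order: Greywater, Elkhorn, Ashgrove, Ironridge, Dunmere
Last habitat: Hollowpine with 90 animals

Round 1: Ashgrove=11 Dunmere=8 Elkhorn=22 Greywater=20 Hollowpine=15 Ironridge=14 → close Greywater (overflow 12)
  20÷5 = 4 each, +1 to first 0
Round 2: Ashgrove=15 Dunmere=12 Elkhorn=26 Hollowpine=19 Ironridge=18 → close Elkhorn (overflow 11)
  26÷4 = 6 each, +1 to first 2
Round 3: Ashgrove=22 Dunmere=19 Hollowpine=25 Ironridge=24 → close Ashgrove (overflow 14)
  22÷3 = 7 each, +1 to first 1
Round 4: Dunmere=27 Hollowpine=32 Ironridge=31 → close Ironridge (overflow 21)
  31÷2 = 15 each, +1 to first 1
Round 5: Dunmere=43 Hollowpine=47 → close Dunmere (overflow 35)
  43÷1 = 43 each, +1 to first 0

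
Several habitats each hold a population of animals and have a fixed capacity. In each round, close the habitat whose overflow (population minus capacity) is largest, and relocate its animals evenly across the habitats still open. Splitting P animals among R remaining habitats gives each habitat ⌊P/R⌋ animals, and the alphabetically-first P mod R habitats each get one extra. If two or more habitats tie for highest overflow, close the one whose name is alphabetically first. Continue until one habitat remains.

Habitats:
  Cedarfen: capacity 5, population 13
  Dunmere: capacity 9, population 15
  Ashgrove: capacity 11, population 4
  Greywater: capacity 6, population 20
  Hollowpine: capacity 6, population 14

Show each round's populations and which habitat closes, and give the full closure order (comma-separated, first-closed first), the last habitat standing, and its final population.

Round 1: Ashgrove=4 Cedarfen=13 Dunmere=15 Greywater=20 Hollowpine=14 → close Greywater (overflow 14)
  20÷4 = 5 each, +1 to first 0
Round 2: Ashgrove=9 Cedarfen=18 Dunmere=20 Hollowpine=19 → close Cedarfen (overflow 13)
  18÷3 = 6 each, +1 to first 0
Round 3: Ashgrove=15 Dunmere=26 Hollowpine=25 → close Hollowpine (overflow 19)
  25÷2 = 12 each, +1 to first 1
Round 4: Ashgrove=28 Dunmere=38 → close Dunmere (overflow 29)
  38÷1 = 38 each, +1 to first 0

Closure order: Greywater, Cedarfen, Hollowpine, Dunmere
Last habitat: Ashgrove with 66 animals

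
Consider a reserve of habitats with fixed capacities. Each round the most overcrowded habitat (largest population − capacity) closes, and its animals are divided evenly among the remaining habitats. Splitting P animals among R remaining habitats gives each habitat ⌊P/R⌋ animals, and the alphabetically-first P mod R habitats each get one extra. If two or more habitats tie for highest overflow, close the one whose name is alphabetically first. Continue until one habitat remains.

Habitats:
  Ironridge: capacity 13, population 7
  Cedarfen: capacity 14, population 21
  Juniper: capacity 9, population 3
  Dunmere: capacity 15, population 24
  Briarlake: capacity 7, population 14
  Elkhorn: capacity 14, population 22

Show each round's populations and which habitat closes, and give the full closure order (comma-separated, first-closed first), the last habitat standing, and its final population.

Closure order: Dunmere, Elkhorn, Briarlake, Cedarfen, Ironridge
Last habitat: Juniper with 91 animals

Round 1: Briarlake=14 Cedarfen=21 Dunmere=24 Elkhorn=22 Ironridge=7 Juniper=3 → close Dunmere (overflow 9)
  24÷5 = 4 each, +1 to first 4
Round 2: Briarlake=19 Cedarfen=26 Elkhorn=27 Ironridge=12 Juniper=7 → close Elkhorn (overflow 13)
  27÷4 = 6 each, +1 to first 3
Round 3: Briarlake=26 Cedarfen=33 Ironridge=19 Juniper=13 → close Briarlake (overflow 19)
  26÷3 = 8 each, +1 to first 2
Round 4: Cedarfen=42 Ironridge=28 Juniper=21 → close Cedarfen (overflow 28)
  42÷2 = 21 each, +1 to first 0
Round 5: Ironridge=49 Juniper=42 → close Ironridge (overflow 36)
  49÷1 = 49 each, +1 to first 0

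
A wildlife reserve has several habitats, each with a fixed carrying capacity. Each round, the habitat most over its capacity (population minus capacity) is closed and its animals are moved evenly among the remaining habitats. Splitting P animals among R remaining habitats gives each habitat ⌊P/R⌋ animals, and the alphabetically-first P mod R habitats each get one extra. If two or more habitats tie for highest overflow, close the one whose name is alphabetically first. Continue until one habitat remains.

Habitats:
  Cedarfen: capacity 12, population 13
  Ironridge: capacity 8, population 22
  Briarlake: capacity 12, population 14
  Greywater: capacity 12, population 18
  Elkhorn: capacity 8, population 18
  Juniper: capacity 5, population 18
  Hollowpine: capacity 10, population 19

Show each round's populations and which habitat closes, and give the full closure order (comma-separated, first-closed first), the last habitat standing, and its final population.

Closure order: Ironridge, Juniper, Elkhorn, Hollowpine, Greywater, Briarlake
Last habitat: Cedarfen with 122 animals

Round 1: Briarlake=14 Cedarfen=13 Elkhorn=18 Greywater=18 Hollowpine=19 Ironridge=22 Juniper=18 → close Ironridge (overflow 14)
  22÷6 = 3 each, +1 to first 4
Round 2: Briarlake=18 Cedarfen=17 Elkhorn=22 Greywater=22 Hollowpine=22 Juniper=21 → close Juniper (overflow 16)
  21÷5 = 4 each, +1 to first 1
Round 3: Briarlake=23 Cedarfen=21 Elkhorn=26 Greywater=26 Hollowpine=26 → close Elkhorn (overflow 18)
  26÷4 = 6 each, +1 to first 2
Round 4: Briarlake=30 Cedarfen=28 Greywater=32 Hollowpine=32 → close Hollowpine (overflow 22)
  32÷3 = 10 each, +1 to first 2
Round 5: Briarlake=41 Cedarfen=39 Greywater=42 → close Greywater (overflow 30)
  42÷2 = 21 each, +1 to first 0
Round 6: Briarlake=62 Cedarfen=60 → close Briarlake (overflow 50)
  62÷1 = 62 each, +1 to first 0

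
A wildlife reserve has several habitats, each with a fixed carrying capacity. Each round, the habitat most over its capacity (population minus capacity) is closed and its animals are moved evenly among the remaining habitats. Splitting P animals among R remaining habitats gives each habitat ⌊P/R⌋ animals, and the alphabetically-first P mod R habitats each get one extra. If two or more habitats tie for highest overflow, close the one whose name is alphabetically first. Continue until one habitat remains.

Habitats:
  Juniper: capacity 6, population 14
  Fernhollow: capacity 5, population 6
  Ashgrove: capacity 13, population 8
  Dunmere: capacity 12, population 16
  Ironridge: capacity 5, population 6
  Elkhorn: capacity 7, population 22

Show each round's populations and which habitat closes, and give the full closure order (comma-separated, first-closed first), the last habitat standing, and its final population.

Closure order: Elkhorn, Juniper, Dunmere, Fernhollow, Ironridge
Last habitat: Ashgrove with 72 animals

Round 1: Ashgrove=8 Dunmere=16 Elkhorn=22 Fernhollow=6 Ironridge=6 Juniper=14 → close Elkhorn (overflow 15)
  22÷5 = 4 each, +1 to first 2
Round 2: Ashgrove=13 Dunmere=21 Fernhollow=10 Ironridge=10 Juniper=18 → close Juniper (overflow 12)
  18÷4 = 4 each, +1 to first 2
Round 3: Ashgrove=18 Dunmere=26 Fernhollow=14 Ironridge=14 → close Dunmere (overflow 14)
  26÷3 = 8 each, +1 to first 2
Round 4: Ashgrove=27 Fernhollow=23 Ironridge=22 → close Fernhollow (overflow 18)
  23÷2 = 11 each, +1 to first 1
Round 5: Ashgrove=39 Ironridge=33 → close Ironridge (overflow 28)
  33÷1 = 33 each, +1 to first 0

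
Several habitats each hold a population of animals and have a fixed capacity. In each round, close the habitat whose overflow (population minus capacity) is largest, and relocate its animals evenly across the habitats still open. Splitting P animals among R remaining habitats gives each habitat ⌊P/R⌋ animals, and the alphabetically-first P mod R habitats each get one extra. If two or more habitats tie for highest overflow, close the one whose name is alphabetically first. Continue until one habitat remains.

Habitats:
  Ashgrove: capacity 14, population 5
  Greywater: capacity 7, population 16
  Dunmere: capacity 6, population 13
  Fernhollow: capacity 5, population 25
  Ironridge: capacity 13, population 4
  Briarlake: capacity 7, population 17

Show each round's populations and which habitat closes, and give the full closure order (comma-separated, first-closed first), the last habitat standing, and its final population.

Closure order: Fernhollow, Briarlake, Greywater, Dunmere, Ashgrove
Last habitat: Ironridge with 80 animals

Round 1: Ashgrove=5 Briarlake=17 Dunmere=13 Fernhollow=25 Greywater=16 Ironridge=4 → close Fernhollow (overflow 20)
  25÷5 = 5 each, +1 to first 0
Round 2: Ashgrove=10 Briarlake=22 Dunmere=18 Greywater=21 Ironridge=9 → close Briarlake (overflow 15)
  22÷4 = 5 each, +1 to first 2
Round 3: Ashgrove=16 Dunmere=24 Greywater=26 Ironridge=14 → close Greywater (overflow 19)
  26÷3 = 8 each, +1 to first 2
Round 4: Ashgrove=25 Dunmere=33 Ironridge=22 → close Dunmere (overflow 27)
  33÷2 = 16 each, +1 to first 1
Round 5: Ashgrove=42 Ironridge=38 → close Ashgrove (overflow 28)
  42÷1 = 42 each, +1 to first 0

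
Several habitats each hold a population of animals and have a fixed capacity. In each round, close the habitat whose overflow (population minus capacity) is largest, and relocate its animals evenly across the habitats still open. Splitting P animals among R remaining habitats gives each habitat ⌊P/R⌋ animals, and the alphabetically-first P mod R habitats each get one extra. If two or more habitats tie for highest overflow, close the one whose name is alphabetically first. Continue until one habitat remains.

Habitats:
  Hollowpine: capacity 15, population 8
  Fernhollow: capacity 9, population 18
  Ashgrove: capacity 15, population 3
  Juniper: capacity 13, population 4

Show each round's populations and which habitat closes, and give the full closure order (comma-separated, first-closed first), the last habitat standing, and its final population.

Round 1: Ashgrove=3 Fernhollow=18 Hollowpine=8 Juniper=4 → close Fernhollow (overflow 9)
  18÷3 = 6 each, +1 to first 0
Round 2: Ashgrove=9 Hollowpine=14 Juniper=10 → close Hollowpine (overflow -1)
  14÷2 = 7 each, +1 to first 0
Round 3: Ashgrove=16 Juniper=17 → close Juniper (overflow 4)
  17÷1 = 17 each, +1 to first 0

Closure order: Fernhollow, Hollowpine, Juniper
Last habitat: Ashgrove with 33 animals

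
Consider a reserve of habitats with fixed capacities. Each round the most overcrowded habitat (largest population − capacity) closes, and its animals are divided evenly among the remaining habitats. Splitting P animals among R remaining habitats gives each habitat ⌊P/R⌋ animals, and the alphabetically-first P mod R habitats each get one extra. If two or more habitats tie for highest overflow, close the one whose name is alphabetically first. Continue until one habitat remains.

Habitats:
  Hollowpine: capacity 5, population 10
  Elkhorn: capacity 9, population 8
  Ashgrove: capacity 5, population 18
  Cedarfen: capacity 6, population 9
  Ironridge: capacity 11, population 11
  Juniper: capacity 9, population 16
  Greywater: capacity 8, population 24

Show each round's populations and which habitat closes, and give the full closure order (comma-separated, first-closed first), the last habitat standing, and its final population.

Round 1: Ashgrove=18 Cedarfen=9 Elkhorn=8 Greywater=24 Hollowpine=10 Ironridge=11 Juniper=16 → close Greywater (overflow 16)
  24÷6 = 4 each, +1 to first 0
Round 2: Ashgrove=22 Cedarfen=13 Elkhorn=12 Hollowpine=14 Ironridge=15 Juniper=20 → close Ashgrove (overflow 17)
  22÷5 = 4 each, +1 to first 2
Round 3: Cedarfen=18 Elkhorn=17 Hollowpine=18 Ironridge=19 Juniper=24 → close Juniper (overflow 15)
  24÷4 = 6 each, +1 to first 0
Round 4: Cedarfen=24 Elkhorn=23 Hollowpine=24 Ironridge=25 → close Hollowpine (overflow 19)
  24÷3 = 8 each, +1 to first 0
Round 5: Cedarfen=32 Elkhorn=31 Ironridge=33 → close Cedarfen (overflow 26)
  32÷2 = 16 each, +1 to first 0
Round 6: Elkhorn=47 Ironridge=49 → close Elkhorn (overflow 38)
  47÷1 = 47 each, +1 to first 0

Closure order: Greywater, Ashgrove, Juniper, Hollowpine, Cedarfen, Elkhorn
Last habitat: Ironridge with 96 animals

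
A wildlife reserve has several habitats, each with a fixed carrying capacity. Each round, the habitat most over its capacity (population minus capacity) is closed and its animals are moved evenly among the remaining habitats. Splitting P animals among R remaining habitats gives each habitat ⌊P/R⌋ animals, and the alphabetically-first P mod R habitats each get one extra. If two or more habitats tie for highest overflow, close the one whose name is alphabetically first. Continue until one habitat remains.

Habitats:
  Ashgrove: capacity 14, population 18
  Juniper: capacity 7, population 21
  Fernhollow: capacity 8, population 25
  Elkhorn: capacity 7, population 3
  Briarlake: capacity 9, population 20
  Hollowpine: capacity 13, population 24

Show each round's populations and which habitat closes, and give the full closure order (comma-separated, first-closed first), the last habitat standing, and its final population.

Closure order: Fernhollow, Juniper, Briarlake, Hollowpine, Ashgrove
Last habitat: Elkhorn with 111 animals

Round 1: Ashgrove=18 Briarlake=20 Elkhorn=3 Fernhollow=25 Hollowpine=24 Juniper=21 → close Fernhollow (overflow 17)
  25÷5 = 5 each, +1 to first 0
Round 2: Ashgrove=23 Briarlake=25 Elkhorn=8 Hollowpine=29 Juniper=26 → close Juniper (overflow 19)
  26÷4 = 6 each, +1 to first 2
Round 3: Ashgrove=30 Briarlake=32 Elkhorn=14 Hollowpine=35 → close Briarlake (overflow 23)
  32÷3 = 10 each, +1 to first 2
Round 4: Ashgrove=41 Elkhorn=25 Hollowpine=45 → close Hollowpine (overflow 32)
  45÷2 = 22 each, +1 to first 1
Round 5: Ashgrove=64 Elkhorn=47 → close Ashgrove (overflow 50)
  64÷1 = 64 each, +1 to first 0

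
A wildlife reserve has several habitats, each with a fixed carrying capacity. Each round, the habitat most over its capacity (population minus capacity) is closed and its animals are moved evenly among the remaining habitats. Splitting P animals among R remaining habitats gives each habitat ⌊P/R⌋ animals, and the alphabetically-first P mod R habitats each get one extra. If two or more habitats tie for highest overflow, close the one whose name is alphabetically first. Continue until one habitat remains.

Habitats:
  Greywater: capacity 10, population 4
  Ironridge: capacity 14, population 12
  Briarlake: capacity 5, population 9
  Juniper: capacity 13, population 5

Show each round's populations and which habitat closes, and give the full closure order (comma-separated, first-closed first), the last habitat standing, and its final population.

Round 1: Briarlake=9 Greywater=4 Ironridge=12 Juniper=5 → close Briarlake (overflow 4)
  9÷3 = 3 each, +1 to first 0
Round 2: Greywater=7 Ironridge=15 Juniper=8 → close Ironridge (overflow 1)
  15÷2 = 7 each, +1 to first 1
Round 3: Greywater=15 Juniper=15 → close Greywater (overflow 5)
  15÷1 = 15 each, +1 to first 0

Closure order: Briarlake, Ironridge, Greywater
Last habitat: Juniper with 30 animals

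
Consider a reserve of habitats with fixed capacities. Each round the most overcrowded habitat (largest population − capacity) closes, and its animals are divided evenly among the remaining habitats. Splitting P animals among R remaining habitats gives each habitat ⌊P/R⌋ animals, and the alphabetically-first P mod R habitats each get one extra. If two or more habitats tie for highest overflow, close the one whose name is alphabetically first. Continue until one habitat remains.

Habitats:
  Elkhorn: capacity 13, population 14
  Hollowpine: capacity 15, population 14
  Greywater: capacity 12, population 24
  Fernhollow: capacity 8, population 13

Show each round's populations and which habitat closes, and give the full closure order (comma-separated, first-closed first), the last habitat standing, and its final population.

Closure order: Greywater, Fernhollow, Elkhorn
Last habitat: Hollowpine with 65 animals

Round 1: Elkhorn=14 Fernhollow=13 Greywater=24 Hollowpine=14 → close Greywater (overflow 12)
  24÷3 = 8 each, +1 to first 0
Round 2: Elkhorn=22 Fernhollow=21 Hollowpine=22 → close Fernhollow (overflow 13)
  21÷2 = 10 each, +1 to first 1
Round 3: Elkhorn=33 Hollowpine=32 → close Elkhorn (overflow 20)
  33÷1 = 33 each, +1 to first 0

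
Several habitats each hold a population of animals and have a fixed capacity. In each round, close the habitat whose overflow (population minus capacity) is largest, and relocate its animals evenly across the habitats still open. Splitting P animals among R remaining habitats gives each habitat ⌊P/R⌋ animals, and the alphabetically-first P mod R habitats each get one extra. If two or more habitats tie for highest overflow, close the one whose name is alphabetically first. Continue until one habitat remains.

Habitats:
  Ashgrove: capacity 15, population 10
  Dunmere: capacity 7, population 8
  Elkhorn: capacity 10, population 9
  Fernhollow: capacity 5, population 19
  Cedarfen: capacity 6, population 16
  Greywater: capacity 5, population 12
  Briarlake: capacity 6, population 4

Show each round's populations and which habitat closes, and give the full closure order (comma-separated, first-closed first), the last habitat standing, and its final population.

Round 1: Ashgrove=10 Briarlake=4 Cedarfen=16 Dunmere=8 Elkhorn=9 Fernhollow=19 Greywater=12 → close Fernhollow (overflow 14)
  19÷6 = 3 each, +1 to first 1
Round 2: Ashgrove=14 Briarlake=7 Cedarfen=19 Dunmere=11 Elkhorn=12 Greywater=15 → close Cedarfen (overflow 13)
  19÷5 = 3 each, +1 to first 4
Round 3: Ashgrove=18 Briarlake=11 Dunmere=15 Elkhorn=16 Greywater=18 → close Greywater (overflow 13)
  18÷4 = 4 each, +1 to first 2
Round 4: Ashgrove=23 Briarlake=16 Dunmere=19 Elkhorn=20 → close Dunmere (overflow 12)
  19÷3 = 6 each, +1 to first 1
Round 5: Ashgrove=30 Briarlake=22 Elkhorn=26 → close Briarlake (overflow 16)
  22÷2 = 11 each, +1 to first 0
Round 6: Ashgrove=41 Elkhorn=37 → close Elkhorn (overflow 27)
  37÷1 = 37 each, +1 to first 0

Closure order: Fernhollow, Cedarfen, Greywater, Dunmere, Briarlake, Elkhorn
Last habitat: Ashgrove with 78 animals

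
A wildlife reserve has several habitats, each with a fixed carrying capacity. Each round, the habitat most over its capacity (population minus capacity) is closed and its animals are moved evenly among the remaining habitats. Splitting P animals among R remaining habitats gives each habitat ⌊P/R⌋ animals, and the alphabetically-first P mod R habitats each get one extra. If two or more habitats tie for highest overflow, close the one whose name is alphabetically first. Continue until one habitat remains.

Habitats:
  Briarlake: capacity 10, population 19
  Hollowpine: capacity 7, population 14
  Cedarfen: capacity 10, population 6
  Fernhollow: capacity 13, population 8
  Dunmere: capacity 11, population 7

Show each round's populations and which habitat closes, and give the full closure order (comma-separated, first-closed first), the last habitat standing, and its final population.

Round 1: Briarlake=19 Cedarfen=6 Dunmere=7 Fernhollow=8 Hollowpine=14 → close Briarlake (overflow 9)
  19÷4 = 4 each, +1 to first 3
Round 2: Cedarfen=11 Dunmere=12 Fernhollow=13 Hollowpine=18 → close Hollowpine (overflow 11)
  18÷3 = 6 each, +1 to first 0
Round 3: Cedarfen=17 Dunmere=18 Fernhollow=19 → close Cedarfen (overflow 7)
  17÷2 = 8 each, +1 to first 1
Round 4: Dunmere=27 Fernhollow=27 → close Dunmere (overflow 16)
  27÷1 = 27 each, +1 to first 0

Closure order: Briarlake, Hollowpine, Cedarfen, Dunmere
Last habitat: Fernhollow with 54 animals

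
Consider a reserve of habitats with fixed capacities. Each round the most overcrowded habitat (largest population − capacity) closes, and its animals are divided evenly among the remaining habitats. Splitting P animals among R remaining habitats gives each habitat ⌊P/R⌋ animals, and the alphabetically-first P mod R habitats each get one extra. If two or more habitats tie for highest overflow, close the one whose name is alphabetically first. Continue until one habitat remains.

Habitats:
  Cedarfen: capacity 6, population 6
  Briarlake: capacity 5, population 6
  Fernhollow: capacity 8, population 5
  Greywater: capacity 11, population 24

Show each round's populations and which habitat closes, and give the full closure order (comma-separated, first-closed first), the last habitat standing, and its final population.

Round 1: Briarlake=6 Cedarfen=6 Fernhollow=5 Greywater=24 → close Greywater (overflow 13)
  24÷3 = 8 each, +1 to first 0
Round 2: Briarlake=14 Cedarfen=14 Fernhollow=13 → close Briarlake (overflow 9)
  14÷2 = 7 each, +1 to first 0
Round 3: Cedarfen=21 Fernhollow=20 → close Cedarfen (overflow 15)
  21÷1 = 21 each, +1 to first 0

Closure order: Greywater, Briarlake, Cedarfen
Last habitat: Fernhollow with 41 animals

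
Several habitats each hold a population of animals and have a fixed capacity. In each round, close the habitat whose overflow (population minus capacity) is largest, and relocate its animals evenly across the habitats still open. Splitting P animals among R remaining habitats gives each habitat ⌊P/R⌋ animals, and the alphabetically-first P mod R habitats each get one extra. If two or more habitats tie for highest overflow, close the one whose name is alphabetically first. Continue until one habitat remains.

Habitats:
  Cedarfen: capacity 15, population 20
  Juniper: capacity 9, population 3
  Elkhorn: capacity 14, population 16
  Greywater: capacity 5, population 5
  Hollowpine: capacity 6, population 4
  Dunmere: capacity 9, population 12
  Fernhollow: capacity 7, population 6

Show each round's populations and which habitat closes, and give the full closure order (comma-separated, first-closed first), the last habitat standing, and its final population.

Round 1: Cedarfen=20 Dunmere=12 Elkhorn=16 Fernhollow=6 Greywater=5 Hollowpine=4 Juniper=3 → close Cedarfen (overflow 5)
  20÷6 = 3 each, +1 to first 2
Round 2: Dunmere=16 Elkhorn=20 Fernhollow=9 Greywater=8 Hollowpine=7 Juniper=6 → close Dunmere (overflow 7)
  16÷5 = 3 each, +1 to first 1
Round 3: Elkhorn=24 Fernhollow=12 Greywater=11 Hollowpine=10 Juniper=9 → close Elkhorn (overflow 10)
  24÷4 = 6 each, +1 to first 0
Round 4: Fernhollow=18 Greywater=17 Hollowpine=16 Juniper=15 → close Greywater (overflow 12)
  17÷3 = 5 each, +1 to first 2
Round 5: Fernhollow=24 Hollowpine=22 Juniper=20 → close Fernhollow (overflow 17)
  24÷2 = 12 each, +1 to first 0
Round 6: Hollowpine=34 Juniper=32 → close Hollowpine (overflow 28)
  34÷1 = 34 each, +1 to first 0

Closure order: Cedarfen, Dunmere, Elkhorn, Greywater, Fernhollow, Hollowpine
Last habitat: Juniper with 66 animals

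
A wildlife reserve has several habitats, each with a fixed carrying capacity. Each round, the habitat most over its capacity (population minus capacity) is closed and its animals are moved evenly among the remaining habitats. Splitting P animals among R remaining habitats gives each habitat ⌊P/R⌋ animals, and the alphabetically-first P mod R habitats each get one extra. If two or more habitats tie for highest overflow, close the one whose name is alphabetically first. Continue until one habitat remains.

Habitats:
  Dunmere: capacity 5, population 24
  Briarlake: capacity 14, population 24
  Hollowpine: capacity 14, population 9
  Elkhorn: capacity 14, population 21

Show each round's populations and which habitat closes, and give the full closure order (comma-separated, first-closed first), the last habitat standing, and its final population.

Round 1: Briarlake=24 Dunmere=24 Elkhorn=21 Hollowpine=9 → close Dunmere (overflow 19)
  24÷3 = 8 each, +1 to first 0
Round 2: Briarlake=32 Elkhorn=29 Hollowpine=17 → close Briarlake (overflow 18)
  32÷2 = 16 each, +1 to first 0
Round 3: Elkhorn=45 Hollowpine=33 → close Elkhorn (overflow 31)
  45÷1 = 45 each, +1 to first 0

Closure order: Dunmere, Briarlake, Elkhorn
Last habitat: Hollowpine with 78 animals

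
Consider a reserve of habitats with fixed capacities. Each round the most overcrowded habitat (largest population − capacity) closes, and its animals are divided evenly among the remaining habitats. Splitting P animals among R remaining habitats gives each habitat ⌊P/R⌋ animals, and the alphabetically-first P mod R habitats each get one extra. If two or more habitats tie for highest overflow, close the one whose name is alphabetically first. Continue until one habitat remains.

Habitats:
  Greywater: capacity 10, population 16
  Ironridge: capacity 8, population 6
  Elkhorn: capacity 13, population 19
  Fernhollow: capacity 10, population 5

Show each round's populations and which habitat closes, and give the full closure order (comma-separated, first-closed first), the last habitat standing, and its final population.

Round 1: Elkhorn=19 Fernhollow=5 Greywater=16 Ironridge=6 → close Elkhorn (overflow 6)
  19÷3 = 6 each, +1 to first 1
Round 2: Fernhollow=12 Greywater=22 Ironridge=12 → close Greywater (overflow 12)
  22÷2 = 11 each, +1 to first 0
Round 3: Fernhollow=23 Ironridge=23 → close Ironridge (overflow 15)
  23÷1 = 23 each, +1 to first 0

Closure order: Elkhorn, Greywater, Ironridge
Last habitat: Fernhollow with 46 animals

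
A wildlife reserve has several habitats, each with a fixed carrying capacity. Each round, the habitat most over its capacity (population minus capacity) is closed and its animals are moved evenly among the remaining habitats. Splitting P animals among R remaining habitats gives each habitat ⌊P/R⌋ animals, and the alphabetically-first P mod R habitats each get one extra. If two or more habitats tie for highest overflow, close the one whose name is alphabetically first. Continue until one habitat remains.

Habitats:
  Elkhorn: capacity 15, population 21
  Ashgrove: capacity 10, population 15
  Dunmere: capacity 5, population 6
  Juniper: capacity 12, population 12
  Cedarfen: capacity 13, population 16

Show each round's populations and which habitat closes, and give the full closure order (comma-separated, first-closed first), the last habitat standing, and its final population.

Round 1: Ashgrove=15 Cedarfen=16 Dunmere=6 Elkhorn=21 Juniper=12 → close Elkhorn (overflow 6)
  21÷4 = 5 each, +1 to first 1
Round 2: Ashgrove=21 Cedarfen=21 Dunmere=11 Juniper=17 → close Ashgrove (overflow 11)
  21÷3 = 7 each, +1 to first 0
Round 3: Cedarfen=28 Dunmere=18 Juniper=24 → close Cedarfen (overflow 15)
  28÷2 = 14 each, +1 to first 0
Round 4: Dunmere=32 Juniper=38 → close Dunmere (overflow 27)
  32÷1 = 32 each, +1 to first 0

Closure order: Elkhorn, Ashgrove, Cedarfen, Dunmere
Last habitat: Juniper with 70 animals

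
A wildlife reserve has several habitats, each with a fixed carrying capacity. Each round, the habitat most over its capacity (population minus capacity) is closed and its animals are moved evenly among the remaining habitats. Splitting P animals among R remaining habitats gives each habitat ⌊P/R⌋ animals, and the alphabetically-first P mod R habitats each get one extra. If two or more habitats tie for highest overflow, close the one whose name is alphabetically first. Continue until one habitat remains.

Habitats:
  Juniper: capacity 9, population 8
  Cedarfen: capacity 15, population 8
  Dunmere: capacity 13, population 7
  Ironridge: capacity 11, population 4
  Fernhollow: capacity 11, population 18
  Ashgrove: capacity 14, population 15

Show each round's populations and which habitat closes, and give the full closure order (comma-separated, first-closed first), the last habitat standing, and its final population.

Closure order: Fernhollow, Ashgrove, Juniper, Dunmere, Cedarfen
Last habitat: Ironridge with 60 animals

Round 1: Ashgrove=15 Cedarfen=8 Dunmere=7 Fernhollow=18 Ironridge=4 Juniper=8 → close Fernhollow (overflow 7)
  18÷5 = 3 each, +1 to first 3
Round 2: Ashgrove=19 Cedarfen=12 Dunmere=11 Ironridge=7 Juniper=11 → close Ashgrove (overflow 5)
  19÷4 = 4 each, +1 to first 3
Round 3: Cedarfen=17 Dunmere=16 Ironridge=12 Juniper=15 → close Juniper (overflow 6)
  15÷3 = 5 each, +1 to first 0
Round 4: Cedarfen=22 Dunmere=21 Ironridge=17 → close Dunmere (overflow 8)
  21÷2 = 10 each, +1 to first 1
Round 5: Cedarfen=33 Ironridge=27 → close Cedarfen (overflow 18)
  33÷1 = 33 each, +1 to first 0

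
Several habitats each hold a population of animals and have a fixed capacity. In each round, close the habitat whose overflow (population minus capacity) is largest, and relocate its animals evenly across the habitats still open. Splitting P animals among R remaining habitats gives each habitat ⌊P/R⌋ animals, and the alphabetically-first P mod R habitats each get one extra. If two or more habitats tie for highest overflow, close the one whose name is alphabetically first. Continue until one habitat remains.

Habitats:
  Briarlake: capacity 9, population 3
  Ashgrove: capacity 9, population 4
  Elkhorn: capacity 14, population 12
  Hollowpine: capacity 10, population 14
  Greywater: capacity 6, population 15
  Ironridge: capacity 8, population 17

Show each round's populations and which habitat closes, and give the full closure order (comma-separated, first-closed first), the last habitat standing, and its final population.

Closure order: Greywater, Ironridge, Hollowpine, Elkhorn, Ashgrove
Last habitat: Briarlake with 65 animals

Round 1: Ashgrove=4 Briarlake=3 Elkhorn=12 Greywater=15 Hollowpine=14 Ironridge=17 → close Greywater (overflow 9)
  15÷5 = 3 each, +1 to first 0
Round 2: Ashgrove=7 Briarlake=6 Elkhorn=15 Hollowpine=17 Ironridge=20 → close Ironridge (overflow 12)
  20÷4 = 5 each, +1 to first 0
Round 3: Ashgrove=12 Briarlake=11 Elkhorn=20 Hollowpine=22 → close Hollowpine (overflow 12)
  22÷3 = 7 each, +1 to first 1
Round 4: Ashgrove=20 Briarlake=18 Elkhorn=27 → close Elkhorn (overflow 13)
  27÷2 = 13 each, +1 to first 1
Round 5: Ashgrove=34 Briarlake=31 → close Ashgrove (overflow 25)
  34÷1 = 34 each, +1 to first 0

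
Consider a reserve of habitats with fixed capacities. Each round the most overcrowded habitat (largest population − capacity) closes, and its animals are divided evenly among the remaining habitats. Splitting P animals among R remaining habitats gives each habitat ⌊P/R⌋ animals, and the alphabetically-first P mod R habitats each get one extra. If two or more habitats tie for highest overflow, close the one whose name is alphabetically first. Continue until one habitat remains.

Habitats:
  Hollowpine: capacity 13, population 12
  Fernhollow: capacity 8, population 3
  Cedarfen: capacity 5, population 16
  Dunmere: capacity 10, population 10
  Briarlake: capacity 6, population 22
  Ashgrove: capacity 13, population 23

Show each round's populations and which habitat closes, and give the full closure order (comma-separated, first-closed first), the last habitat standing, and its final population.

Round 1: Ashgrove=23 Briarlake=22 Cedarfen=16 Dunmere=10 Fernhollow=3 Hollowpine=12 → close Briarlake (overflow 16)
  22÷5 = 4 each, +1 to first 2
Round 2: Ashgrove=28 Cedarfen=21 Dunmere=14 Fernhollow=7 Hollowpine=16 → close Cedarfen (overflow 16)
  21÷4 = 5 each, +1 to first 1
Round 3: Ashgrove=34 Dunmere=19 Fernhollow=12 Hollowpine=21 → close Ashgrove (overflow 21)
  34÷3 = 11 each, +1 to first 1
Round 4: Dunmere=31 Fernhollow=23 Hollowpine=32 → close Dunmere (overflow 21)
  31÷2 = 15 each, +1 to first 1
Round 5: Fernhollow=39 Hollowpine=47 → close Hollowpine (overflow 34)
  47÷1 = 47 each, +1 to first 0

Closure order: Briarlake, Cedarfen, Ashgrove, Dunmere, Hollowpine
Last habitat: Fernhollow with 86 animals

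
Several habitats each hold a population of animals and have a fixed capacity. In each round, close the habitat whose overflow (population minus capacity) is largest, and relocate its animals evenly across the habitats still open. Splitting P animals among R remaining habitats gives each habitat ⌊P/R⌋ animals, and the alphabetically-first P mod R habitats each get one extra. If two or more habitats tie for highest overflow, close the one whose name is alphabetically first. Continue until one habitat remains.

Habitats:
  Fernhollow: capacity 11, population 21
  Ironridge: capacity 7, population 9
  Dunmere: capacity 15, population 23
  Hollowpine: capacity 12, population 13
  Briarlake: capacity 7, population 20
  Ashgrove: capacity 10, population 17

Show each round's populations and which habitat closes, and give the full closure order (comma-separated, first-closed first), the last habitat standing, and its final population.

Closure order: Briarlake, Fernhollow, Ashgrove, Dunmere, Hollowpine
Last habitat: Ironridge with 103 animals

Round 1: Ashgrove=17 Briarlake=20 Dunmere=23 Fernhollow=21 Hollowpine=13 Ironridge=9 → close Briarlake (overflow 13)
  20÷5 = 4 each, +1 to first 0
Round 2: Ashgrove=21 Dunmere=27 Fernhollow=25 Hollowpine=17 Ironridge=13 → close Fernhollow (overflow 14)
  25÷4 = 6 each, +1 to first 1
Round 3: Ashgrove=28 Dunmere=33 Hollowpine=23 Ironridge=19 → close Ashgrove (overflow 18)
  28÷3 = 9 each, +1 to first 1
Round 4: Dunmere=43 Hollowpine=32 Ironridge=28 → close Dunmere (overflow 28)
  43÷2 = 21 each, +1 to first 1
Round 5: Hollowpine=54 Ironridge=49 → close Hollowpine (overflow 42)
  54÷1 = 54 each, +1 to first 0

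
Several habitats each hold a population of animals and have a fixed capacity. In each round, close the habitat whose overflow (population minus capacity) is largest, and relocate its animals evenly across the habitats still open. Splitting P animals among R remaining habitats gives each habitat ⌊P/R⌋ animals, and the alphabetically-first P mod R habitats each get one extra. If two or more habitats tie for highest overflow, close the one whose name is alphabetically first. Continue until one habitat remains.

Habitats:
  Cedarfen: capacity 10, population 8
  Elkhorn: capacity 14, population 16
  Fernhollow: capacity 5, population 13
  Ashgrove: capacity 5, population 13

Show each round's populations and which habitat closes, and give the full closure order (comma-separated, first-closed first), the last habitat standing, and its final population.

Round 1: Ashgrove=13 Cedarfen=8 Elkhorn=16 Fernhollow=13 → close Ashgrove (overflow 8)
  13÷3 = 4 each, +1 to first 1
Round 2: Cedarfen=13 Elkhorn=20 Fernhollow=17 → close Fernhollow (overflow 12)
  17÷2 = 8 each, +1 to first 1
Round 3: Cedarfen=22 Elkhorn=28 → close Elkhorn (overflow 14)
  28÷1 = 28 each, +1 to first 0

Closure order: Ashgrove, Fernhollow, Elkhorn
Last habitat: Cedarfen with 50 animals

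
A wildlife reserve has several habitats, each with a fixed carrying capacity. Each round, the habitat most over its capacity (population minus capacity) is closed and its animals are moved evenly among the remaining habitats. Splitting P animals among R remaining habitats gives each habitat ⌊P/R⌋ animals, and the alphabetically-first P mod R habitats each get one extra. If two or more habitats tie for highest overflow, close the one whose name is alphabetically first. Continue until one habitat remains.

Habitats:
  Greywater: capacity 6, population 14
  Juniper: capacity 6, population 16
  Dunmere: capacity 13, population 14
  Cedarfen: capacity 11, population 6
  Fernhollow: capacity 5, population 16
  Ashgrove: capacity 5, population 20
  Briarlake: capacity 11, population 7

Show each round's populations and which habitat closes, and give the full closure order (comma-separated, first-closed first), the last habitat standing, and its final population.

Closure order: Ashgrove, Fernhollow, Juniper, Greywater, Dunmere, Briarlake
Last habitat: Cedarfen with 93 animals

Round 1: Ashgrove=20 Briarlake=7 Cedarfen=6 Dunmere=14 Fernhollow=16 Greywater=14 Juniper=16 → close Ashgrove (overflow 15)
  20÷6 = 3 each, +1 to first 2
Round 2: Briarlake=11 Cedarfen=10 Dunmere=17 Fernhollow=19 Greywater=17 Juniper=19 → close Fernhollow (overflow 14)
  19÷5 = 3 each, +1 to first 4
Round 3: Briarlake=15 Cedarfen=14 Dunmere=21 Greywater=21 Juniper=22 → close Juniper (overflow 16)
  22÷4 = 5 each, +1 to first 2
Round 4: Briarlake=21 Cedarfen=20 Dunmere=26 Greywater=26 → close Greywater (overflow 20)
  26÷3 = 8 each, +1 to first 2
Round 5: Briarlake=30 Cedarfen=29 Dunmere=34 → close Dunmere (overflow 21)
  34÷2 = 17 each, +1 to first 0
Round 6: Briarlake=47 Cedarfen=46 → close Briarlake (overflow 36)
  47÷1 = 47 each, +1 to first 0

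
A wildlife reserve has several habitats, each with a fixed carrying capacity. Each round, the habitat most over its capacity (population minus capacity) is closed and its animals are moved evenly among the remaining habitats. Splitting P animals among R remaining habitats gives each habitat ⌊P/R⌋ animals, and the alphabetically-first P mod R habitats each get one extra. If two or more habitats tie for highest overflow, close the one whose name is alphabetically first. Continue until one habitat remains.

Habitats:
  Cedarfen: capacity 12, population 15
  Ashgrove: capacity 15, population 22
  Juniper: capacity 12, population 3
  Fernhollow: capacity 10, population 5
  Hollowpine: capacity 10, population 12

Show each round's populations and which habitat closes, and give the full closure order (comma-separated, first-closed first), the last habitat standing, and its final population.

Round 1: Ashgrove=22 Cedarfen=15 Fernhollow=5 Hollowpine=12 Juniper=3 → close Ashgrove (overflow 7)
  22÷4 = 5 each, +1 to first 2
Round 2: Cedarfen=21 Fernhollow=11 Hollowpine=17 Juniper=8 → close Cedarfen (overflow 9)
  21÷3 = 7 each, +1 to first 0
Round 3: Fernhollow=18 Hollowpine=24 Juniper=15 → close Hollowpine (overflow 14)
  24÷2 = 12 each, +1 to first 0
Round 4: Fernhollow=30 Juniper=27 → close Fernhollow (overflow 20)
  30÷1 = 30 each, +1 to first 0

Closure order: Ashgrove, Cedarfen, Hollowpine, Fernhollow
Last habitat: Juniper with 57 animals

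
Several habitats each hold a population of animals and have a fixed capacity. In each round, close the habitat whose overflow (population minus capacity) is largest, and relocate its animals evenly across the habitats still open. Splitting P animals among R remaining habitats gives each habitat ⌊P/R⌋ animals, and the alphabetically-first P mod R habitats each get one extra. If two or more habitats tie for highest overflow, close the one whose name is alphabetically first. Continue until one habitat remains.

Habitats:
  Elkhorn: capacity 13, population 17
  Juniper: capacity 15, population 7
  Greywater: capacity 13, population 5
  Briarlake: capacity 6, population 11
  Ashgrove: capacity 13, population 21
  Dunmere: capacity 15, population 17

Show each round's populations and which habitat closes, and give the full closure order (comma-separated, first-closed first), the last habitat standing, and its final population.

Round 1: Ashgrove=21 Briarlake=11 Dunmere=17 Elkhorn=17 Greywater=5 Juniper=7 → close Ashgrove (overflow 8)
  21÷5 = 4 each, +1 to first 1
Round 2: Briarlake=16 Dunmere=21 Elkhorn=21 Greywater=9 Juniper=11 → close Briarlake (overflow 10)
  16÷4 = 4 each, +1 to first 0
Round 3: Dunmere=25 Elkhorn=25 Greywater=13 Juniper=15 → close Elkhorn (overflow 12)
  25÷3 = 8 each, +1 to first 1
Round 4: Dunmere=34 Greywater=21 Juniper=23 → close Dunmere (overflow 19)
  34÷2 = 17 each, +1 to first 0
Round 5: Greywater=38 Juniper=40 → close Greywater (overflow 25)
  38÷1 = 38 each, +1 to first 0

Closure order: Ashgrove, Briarlake, Elkhorn, Dunmere, Greywater
Last habitat: Juniper with 78 animals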